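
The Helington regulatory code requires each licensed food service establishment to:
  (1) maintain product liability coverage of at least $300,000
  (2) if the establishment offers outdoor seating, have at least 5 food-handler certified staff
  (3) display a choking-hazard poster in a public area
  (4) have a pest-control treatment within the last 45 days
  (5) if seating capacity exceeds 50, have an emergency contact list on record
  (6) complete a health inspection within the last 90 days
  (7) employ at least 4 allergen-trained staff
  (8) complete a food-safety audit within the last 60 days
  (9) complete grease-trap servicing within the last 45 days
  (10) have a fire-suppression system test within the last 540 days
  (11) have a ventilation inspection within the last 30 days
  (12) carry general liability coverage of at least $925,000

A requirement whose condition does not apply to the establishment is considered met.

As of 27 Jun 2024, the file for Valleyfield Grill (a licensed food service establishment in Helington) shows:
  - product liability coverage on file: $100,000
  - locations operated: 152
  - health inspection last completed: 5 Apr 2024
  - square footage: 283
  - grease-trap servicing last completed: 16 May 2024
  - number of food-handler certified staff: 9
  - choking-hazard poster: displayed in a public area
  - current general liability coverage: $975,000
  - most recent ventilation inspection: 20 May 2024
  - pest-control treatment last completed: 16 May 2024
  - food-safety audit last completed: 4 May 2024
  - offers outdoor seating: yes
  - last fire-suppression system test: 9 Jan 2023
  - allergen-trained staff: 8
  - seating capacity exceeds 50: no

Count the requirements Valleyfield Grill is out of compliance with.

1. product liability coverage $100,000 < $300,000 → not met
2. condition 'offers outdoor seating' holds; food-handler certified staff 9 ≥ 5 → met
3. choking-hazard poster present → met
4. pest-control treatment 42 days ago vs limit 45 → met
5. condition 'seating capacity exceeds 50' does not hold → requirement n/a → met
6. health inspection 83 days ago vs limit 90 → met
7. allergen-trained staff 8 ≥ 4 → met
8. food-safety audit 54 days ago vs limit 60 → met
9. grease-trap servicing 42 days ago vs limit 45 → met
10. fire-suppression system test 535 days ago vs limit 540 → met
11. ventilation inspection 38 days ago vs limit 30 → not met
12. general liability coverage $975,000 ≥ $925,000 → met
Not met: 2 of 12

2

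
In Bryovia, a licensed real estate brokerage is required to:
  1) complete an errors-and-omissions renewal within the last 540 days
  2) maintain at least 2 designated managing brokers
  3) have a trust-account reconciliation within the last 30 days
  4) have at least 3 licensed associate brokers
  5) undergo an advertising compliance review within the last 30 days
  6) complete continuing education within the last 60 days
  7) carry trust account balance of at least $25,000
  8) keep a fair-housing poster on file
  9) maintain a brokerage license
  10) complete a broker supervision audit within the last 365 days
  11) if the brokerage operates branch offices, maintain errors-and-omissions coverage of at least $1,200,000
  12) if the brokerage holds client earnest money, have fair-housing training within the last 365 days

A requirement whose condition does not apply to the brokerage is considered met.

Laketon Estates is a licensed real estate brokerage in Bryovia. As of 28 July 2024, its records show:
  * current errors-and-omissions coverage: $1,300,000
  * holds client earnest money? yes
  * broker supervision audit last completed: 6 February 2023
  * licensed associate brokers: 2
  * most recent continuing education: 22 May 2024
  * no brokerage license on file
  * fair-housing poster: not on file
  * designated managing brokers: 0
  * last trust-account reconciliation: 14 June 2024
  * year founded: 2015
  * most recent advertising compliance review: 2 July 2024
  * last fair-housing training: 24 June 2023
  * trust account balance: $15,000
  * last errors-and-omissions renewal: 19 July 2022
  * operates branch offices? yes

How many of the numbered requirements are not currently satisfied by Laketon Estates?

1. errors-and-omissions renewal 740 days ago vs limit 540 → not met
2. designated managing brokers 0 < 2 → not met
3. trust-account reconciliation 44 days ago vs limit 30 → not met
4. licensed associate brokers 2 < 3 → not met
5. advertising compliance review 26 days ago vs limit 30 → met
6. continuing education 67 days ago vs limit 60 → not met
7. trust account balance $15,000 < $25,000 → not met
8. fair-housing poster absent → not met
9. brokerage license absent → not met
10. broker supervision audit 538 days ago vs limit 365 → not met
11. condition 'operates branch offices' holds; errors-and-omissions coverage $1,300,000 ≥ $1,200,000 → met
12. condition 'holds client earnest money' holds; fair-housing training 400 days ago vs limit 365 → not met
Not met: 10 of 12

10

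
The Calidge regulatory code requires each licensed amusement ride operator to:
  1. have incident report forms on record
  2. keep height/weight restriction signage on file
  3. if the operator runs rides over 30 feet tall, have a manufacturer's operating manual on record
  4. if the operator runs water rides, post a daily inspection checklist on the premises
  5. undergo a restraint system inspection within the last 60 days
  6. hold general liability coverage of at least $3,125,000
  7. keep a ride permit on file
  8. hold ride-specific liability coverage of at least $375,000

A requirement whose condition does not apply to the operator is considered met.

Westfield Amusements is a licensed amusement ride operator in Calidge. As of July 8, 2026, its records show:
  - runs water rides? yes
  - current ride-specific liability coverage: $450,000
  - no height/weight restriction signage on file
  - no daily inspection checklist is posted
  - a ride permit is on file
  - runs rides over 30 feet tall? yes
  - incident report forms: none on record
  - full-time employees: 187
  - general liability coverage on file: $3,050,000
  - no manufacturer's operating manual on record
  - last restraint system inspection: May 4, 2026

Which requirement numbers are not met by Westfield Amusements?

1. incident report forms absent → not met
2. height/weight restriction signage absent → not met
3. condition 'runs rides over 30 feet tall' holds; manufacturer's operating manual absent → not met
4. condition 'runs water rides' holds; daily inspection checklist absent → not met
5. restraint system inspection 65 days ago vs limit 60 → not met
6. general liability coverage $3,050,000 < $3,125,000 → not met
7. ride permit present → met
8. ride-specific liability coverage $450,000 ≥ $375,000 → met
Not met: 1, 2, 3, 4, 5, 6

1, 2, 3, 4, 5, 6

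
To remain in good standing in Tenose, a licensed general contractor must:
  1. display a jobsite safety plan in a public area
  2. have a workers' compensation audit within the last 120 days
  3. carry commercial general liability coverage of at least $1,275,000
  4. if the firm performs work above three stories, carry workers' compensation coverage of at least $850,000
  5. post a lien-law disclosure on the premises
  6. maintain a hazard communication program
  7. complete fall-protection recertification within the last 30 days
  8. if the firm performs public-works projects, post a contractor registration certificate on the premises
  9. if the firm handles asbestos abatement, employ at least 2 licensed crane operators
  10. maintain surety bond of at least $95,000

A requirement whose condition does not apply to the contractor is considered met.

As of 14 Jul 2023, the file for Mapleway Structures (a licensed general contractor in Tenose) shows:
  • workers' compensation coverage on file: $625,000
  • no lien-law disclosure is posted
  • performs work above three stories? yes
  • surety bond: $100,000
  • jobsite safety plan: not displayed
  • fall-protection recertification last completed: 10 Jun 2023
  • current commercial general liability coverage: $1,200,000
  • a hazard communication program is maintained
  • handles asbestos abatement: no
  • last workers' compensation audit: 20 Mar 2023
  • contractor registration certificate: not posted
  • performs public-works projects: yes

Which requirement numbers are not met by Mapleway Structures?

1, 3, 4, 5, 7, 8

1. jobsite safety plan absent → not met
2. workers' compensation audit 116 days ago vs limit 120 → met
3. commercial general liability coverage $1,200,000 < $1,275,000 → not met
4. condition 'performs work above three stories' holds; workers' compensation coverage $625,000 < $850,000 → not met
5. lien-law disclosure absent → not met
6. hazard communication program present → met
7. fall-protection recertification 34 days ago vs limit 30 → not met
8. condition 'performs public-works projects' holds; contractor registration certificate absent → not met
9. condition 'handles asbestos abatement' does not hold → requirement n/a → met
10. surety bond $100,000 ≥ $95,000 → met
Not met: 1, 3, 4, 5, 7, 8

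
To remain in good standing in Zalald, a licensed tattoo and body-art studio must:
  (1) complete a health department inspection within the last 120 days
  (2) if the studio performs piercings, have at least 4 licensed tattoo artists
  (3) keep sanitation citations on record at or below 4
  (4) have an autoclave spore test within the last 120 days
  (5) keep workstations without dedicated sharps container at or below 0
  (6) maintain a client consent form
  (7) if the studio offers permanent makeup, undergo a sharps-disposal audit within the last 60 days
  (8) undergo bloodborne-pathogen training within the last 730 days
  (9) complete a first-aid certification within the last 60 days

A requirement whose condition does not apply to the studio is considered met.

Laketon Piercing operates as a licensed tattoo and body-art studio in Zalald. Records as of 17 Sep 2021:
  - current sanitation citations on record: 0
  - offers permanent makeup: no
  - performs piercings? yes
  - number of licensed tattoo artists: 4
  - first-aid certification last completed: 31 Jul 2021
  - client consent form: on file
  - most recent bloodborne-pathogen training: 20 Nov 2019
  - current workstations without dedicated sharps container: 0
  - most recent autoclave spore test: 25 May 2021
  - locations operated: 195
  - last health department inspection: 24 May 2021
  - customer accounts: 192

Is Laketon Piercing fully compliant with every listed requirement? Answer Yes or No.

1. health department inspection 116 days ago vs limit 120 → met
2. condition 'performs piercings' holds; licensed tattoo artists 4 ≥ 4 → met
3. sanitation citations on record 0 ≤ 4 → met
4. autoclave spore test 115 days ago vs limit 120 → met
5. workstations without dedicated sharps container 0 ≤ 0 → met
6. client consent form present → met
7. condition 'offers permanent makeup' does not hold → requirement n/a → met
8. bloodborne-pathogen training 667 days ago vs limit 730 → met
9. first-aid certification 48 days ago vs limit 60 → met
All met.

Yes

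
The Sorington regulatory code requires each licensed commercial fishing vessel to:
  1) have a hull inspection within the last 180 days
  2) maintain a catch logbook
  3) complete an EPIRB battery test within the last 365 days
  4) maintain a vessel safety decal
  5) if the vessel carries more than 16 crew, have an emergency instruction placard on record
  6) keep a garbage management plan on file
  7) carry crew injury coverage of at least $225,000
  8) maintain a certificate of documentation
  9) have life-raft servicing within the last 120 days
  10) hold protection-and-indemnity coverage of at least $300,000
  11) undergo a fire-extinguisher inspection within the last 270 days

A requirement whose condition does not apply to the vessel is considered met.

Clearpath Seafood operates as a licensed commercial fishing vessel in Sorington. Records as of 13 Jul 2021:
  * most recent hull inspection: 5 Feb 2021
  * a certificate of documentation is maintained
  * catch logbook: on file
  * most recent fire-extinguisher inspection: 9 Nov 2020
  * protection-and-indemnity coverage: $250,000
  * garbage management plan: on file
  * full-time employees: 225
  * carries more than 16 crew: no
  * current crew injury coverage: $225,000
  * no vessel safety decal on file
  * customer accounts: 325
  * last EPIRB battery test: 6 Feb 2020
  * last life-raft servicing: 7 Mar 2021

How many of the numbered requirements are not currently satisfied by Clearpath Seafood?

1. hull inspection 158 days ago vs limit 180 → met
2. catch logbook present → met
3. EPIRB battery test 523 days ago vs limit 365 → not met
4. vessel safety decal absent → not met
5. condition 'carries more than 16 crew' does not hold → requirement n/a → met
6. garbage management plan present → met
7. crew injury coverage $225,000 ≥ $225,000 → met
8. certificate of documentation present → met
9. life-raft servicing 128 days ago vs limit 120 → not met
10. protection-and-indemnity coverage $250,000 < $300,000 → not met
11. fire-extinguisher inspection 246 days ago vs limit 270 → met
Not met: 4 of 11

4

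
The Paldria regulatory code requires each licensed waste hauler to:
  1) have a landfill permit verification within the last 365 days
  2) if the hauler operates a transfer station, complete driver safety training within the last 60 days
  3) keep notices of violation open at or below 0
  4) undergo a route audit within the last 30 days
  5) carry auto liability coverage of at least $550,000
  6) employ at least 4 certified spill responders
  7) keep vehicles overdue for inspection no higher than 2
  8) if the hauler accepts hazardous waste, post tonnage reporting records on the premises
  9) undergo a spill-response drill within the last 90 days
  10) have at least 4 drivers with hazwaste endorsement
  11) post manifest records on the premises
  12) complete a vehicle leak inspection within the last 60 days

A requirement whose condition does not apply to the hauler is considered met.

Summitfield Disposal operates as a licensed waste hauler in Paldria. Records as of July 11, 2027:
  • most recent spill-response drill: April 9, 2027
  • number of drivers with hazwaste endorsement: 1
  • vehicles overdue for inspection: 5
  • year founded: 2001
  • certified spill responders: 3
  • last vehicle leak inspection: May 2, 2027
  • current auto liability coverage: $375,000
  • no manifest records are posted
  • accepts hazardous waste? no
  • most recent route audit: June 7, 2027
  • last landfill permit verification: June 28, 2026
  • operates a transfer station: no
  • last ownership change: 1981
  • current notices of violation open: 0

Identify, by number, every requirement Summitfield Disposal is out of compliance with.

1, 4, 5, 6, 7, 9, 10, 11, 12

1. landfill permit verification 378 days ago vs limit 365 → not met
2. condition 'operates a transfer station' does not hold → requirement n/a → met
3. notices of violation open 0 ≤ 0 → met
4. route audit 34 days ago vs limit 30 → not met
5. auto liability coverage $375,000 < $550,000 → not met
6. certified spill responders 3 < 4 → not met
7. vehicles overdue for inspection 5 > 2 → not met
8. condition 'accepts hazardous waste' does not hold → requirement n/a → met
9. spill-response drill 93 days ago vs limit 90 → not met
10. drivers with hazwaste endorsement 1 < 4 → not met
11. manifest records absent → not met
12. vehicle leak inspection 70 days ago vs limit 60 → not met
Not met: 1, 4, 5, 6, 7, 9, 10, 11, 12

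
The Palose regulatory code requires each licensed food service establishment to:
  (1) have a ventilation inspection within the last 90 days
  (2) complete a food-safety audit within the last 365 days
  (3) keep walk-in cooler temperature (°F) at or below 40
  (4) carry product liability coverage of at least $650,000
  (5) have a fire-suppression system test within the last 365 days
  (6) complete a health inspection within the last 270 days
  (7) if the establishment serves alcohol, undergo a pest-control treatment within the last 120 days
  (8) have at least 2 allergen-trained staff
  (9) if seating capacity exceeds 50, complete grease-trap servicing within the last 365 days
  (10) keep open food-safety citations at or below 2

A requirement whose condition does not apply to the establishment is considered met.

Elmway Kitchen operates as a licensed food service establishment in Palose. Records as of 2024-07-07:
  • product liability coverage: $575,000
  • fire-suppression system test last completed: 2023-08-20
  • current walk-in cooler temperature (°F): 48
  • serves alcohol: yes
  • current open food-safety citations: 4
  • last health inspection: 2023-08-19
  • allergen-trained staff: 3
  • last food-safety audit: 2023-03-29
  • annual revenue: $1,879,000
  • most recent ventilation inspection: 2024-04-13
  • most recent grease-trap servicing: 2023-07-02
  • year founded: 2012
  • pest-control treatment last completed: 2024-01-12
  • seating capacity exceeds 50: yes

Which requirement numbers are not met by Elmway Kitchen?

2, 3, 4, 6, 7, 9, 10

1. ventilation inspection 85 days ago vs limit 90 → met
2. food-safety audit 466 days ago vs limit 365 → not met
3. walk-in cooler temperature (°F) 48 > 40 → not met
4. product liability coverage $575,000 < $650,000 → not met
5. fire-suppression system test 322 days ago vs limit 365 → met
6. health inspection 323 days ago vs limit 270 → not met
7. condition 'serves alcohol' holds; pest-control treatment 177 days ago vs limit 120 → not met
8. allergen-trained staff 3 ≥ 2 → met
9. condition 'seating capacity exceeds 50' holds; grease-trap servicing 371 days ago vs limit 365 → not met
10. open food-safety citations 4 > 2 → not met
Not met: 2, 3, 4, 6, 7, 9, 10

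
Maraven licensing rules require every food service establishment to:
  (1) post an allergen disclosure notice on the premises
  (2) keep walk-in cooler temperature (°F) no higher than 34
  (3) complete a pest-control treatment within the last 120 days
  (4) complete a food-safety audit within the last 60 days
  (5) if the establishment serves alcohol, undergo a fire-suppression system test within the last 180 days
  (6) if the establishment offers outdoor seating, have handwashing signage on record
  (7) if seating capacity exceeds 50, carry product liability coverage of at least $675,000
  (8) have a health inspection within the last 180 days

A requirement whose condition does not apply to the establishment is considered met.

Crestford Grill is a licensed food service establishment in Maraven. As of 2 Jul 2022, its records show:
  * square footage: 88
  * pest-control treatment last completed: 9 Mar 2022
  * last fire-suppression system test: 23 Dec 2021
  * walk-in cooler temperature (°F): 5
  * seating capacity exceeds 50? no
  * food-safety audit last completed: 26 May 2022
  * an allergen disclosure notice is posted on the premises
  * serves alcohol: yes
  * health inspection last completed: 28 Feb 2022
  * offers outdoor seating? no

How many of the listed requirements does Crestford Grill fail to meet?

1. allergen disclosure notice present → met
2. walk-in cooler temperature (°F) 5 ≤ 34 → met
3. pest-control treatment 115 days ago vs limit 120 → met
4. food-safety audit 37 days ago vs limit 60 → met
5. condition 'serves alcohol' holds; fire-suppression system test 191 days ago vs limit 180 → not met
6. condition 'offers outdoor seating' does not hold → requirement n/a → met
7. condition 'seating capacity exceeds 50' does not hold → requirement n/a → met
8. health inspection 124 days ago vs limit 180 → met
Not met: 1 of 8

1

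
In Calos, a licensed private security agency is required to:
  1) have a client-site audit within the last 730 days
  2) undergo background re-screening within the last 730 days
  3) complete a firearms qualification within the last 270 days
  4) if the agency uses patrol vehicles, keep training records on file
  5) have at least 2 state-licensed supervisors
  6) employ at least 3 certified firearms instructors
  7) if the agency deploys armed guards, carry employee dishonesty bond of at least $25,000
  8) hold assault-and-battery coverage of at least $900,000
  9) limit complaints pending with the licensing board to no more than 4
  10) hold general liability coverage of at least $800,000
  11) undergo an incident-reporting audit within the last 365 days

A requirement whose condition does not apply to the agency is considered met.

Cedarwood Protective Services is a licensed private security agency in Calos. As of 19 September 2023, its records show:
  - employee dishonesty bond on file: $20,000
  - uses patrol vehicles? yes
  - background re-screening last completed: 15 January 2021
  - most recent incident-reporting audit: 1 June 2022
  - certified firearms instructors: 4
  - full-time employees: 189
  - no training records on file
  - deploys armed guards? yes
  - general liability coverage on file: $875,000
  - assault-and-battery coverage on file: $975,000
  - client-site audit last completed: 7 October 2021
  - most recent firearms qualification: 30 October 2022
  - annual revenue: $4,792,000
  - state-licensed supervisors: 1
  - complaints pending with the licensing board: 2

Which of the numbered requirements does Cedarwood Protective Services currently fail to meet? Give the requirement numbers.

2, 3, 4, 5, 7, 11

1. client-site audit 712 days ago vs limit 730 → met
2. background re-screening 977 days ago vs limit 730 → not met
3. firearms qualification 324 days ago vs limit 270 → not met
4. condition 'uses patrol vehicles' holds; training records absent → not met
5. state-licensed supervisors 1 < 2 → not met
6. certified firearms instructors 4 ≥ 3 → met
7. condition 'deploys armed guards' holds; employee dishonesty bond $20,000 < $25,000 → not met
8. assault-and-battery coverage $975,000 ≥ $900,000 → met
9. complaints pending with the licensing board 2 ≤ 4 → met
10. general liability coverage $875,000 ≥ $800,000 → met
11. incident-reporting audit 475 days ago vs limit 365 → not met
Not met: 2, 3, 4, 5, 7, 11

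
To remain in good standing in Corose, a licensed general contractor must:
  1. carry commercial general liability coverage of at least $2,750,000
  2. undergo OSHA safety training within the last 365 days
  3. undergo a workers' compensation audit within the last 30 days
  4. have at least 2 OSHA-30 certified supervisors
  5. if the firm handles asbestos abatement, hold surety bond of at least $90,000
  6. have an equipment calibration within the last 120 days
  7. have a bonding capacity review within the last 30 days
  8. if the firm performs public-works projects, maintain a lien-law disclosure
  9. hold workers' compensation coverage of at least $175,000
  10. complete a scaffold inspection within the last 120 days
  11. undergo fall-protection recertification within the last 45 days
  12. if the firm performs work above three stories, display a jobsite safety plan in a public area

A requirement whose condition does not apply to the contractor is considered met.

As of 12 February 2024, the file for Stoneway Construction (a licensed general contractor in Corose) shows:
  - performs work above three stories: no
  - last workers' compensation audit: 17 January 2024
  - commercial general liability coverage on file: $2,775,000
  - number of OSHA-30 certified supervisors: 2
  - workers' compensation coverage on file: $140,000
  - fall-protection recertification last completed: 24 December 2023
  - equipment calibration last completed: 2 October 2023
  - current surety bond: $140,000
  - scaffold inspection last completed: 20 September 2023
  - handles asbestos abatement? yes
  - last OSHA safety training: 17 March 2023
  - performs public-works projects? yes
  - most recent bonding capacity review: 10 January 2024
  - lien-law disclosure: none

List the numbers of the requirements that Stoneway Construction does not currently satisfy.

6, 7, 8, 9, 10, 11

1. commercial general liability coverage $2,775,000 ≥ $2,750,000 → met
2. OSHA safety training 332 days ago vs limit 365 → met
3. workers' compensation audit 26 days ago vs limit 30 → met
4. OSHA-30 certified supervisors 2 ≥ 2 → met
5. condition 'handles asbestos abatement' holds; surety bond $140,000 ≥ $90,000 → met
6. equipment calibration 133 days ago vs limit 120 → not met
7. bonding capacity review 33 days ago vs limit 30 → not met
8. condition 'performs public-works projects' holds; lien-law disclosure absent → not met
9. workers' compensation coverage $140,000 < $175,000 → not met
10. scaffold inspection 145 days ago vs limit 120 → not met
11. fall-protection recertification 50 days ago vs limit 45 → not met
12. condition 'performs work above three stories' does not hold → requirement n/a → met
Not met: 6, 7, 8, 9, 10, 11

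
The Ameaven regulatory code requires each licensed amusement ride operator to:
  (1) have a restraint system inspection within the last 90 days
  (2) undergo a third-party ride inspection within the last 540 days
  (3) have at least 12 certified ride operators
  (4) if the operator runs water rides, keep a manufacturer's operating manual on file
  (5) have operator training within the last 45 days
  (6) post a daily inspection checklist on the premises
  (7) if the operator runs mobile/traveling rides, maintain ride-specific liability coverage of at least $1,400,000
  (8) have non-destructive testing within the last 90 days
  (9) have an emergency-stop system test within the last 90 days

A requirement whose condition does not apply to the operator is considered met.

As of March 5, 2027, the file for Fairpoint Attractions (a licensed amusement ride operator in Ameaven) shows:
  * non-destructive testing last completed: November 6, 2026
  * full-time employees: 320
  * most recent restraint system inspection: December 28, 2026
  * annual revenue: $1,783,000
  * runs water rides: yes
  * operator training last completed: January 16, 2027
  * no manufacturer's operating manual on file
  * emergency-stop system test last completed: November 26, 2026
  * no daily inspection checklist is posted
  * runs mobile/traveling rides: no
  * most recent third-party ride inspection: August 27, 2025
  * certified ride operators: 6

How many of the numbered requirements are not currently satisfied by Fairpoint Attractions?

1. restraint system inspection 67 days ago vs limit 90 → met
2. third-party ride inspection 555 days ago vs limit 540 → not met
3. certified ride operators 6 < 12 → not met
4. condition 'runs water rides' holds; manufacturer's operating manual absent → not met
5. operator training 48 days ago vs limit 45 → not met
6. daily inspection checklist absent → not met
7. condition 'runs mobile/traveling rides' does not hold → requirement n/a → met
8. non-destructive testing 119 days ago vs limit 90 → not met
9. emergency-stop system test 99 days ago vs limit 90 → not met
Not met: 7 of 9

7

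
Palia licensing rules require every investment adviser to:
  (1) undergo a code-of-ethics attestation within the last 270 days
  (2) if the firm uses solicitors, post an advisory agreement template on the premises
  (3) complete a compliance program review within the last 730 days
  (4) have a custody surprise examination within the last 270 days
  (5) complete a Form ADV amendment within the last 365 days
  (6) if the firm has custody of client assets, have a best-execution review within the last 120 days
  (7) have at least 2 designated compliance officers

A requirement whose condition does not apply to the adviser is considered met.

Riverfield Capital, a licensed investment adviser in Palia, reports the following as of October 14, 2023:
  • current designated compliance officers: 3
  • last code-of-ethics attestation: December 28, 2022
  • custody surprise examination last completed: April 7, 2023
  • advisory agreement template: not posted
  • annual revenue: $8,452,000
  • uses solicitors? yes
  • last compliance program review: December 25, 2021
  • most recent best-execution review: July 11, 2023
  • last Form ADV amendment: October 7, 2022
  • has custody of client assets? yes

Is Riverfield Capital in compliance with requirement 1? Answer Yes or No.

No

1. code-of-ethics attestation 290 days ago vs limit 270 → not met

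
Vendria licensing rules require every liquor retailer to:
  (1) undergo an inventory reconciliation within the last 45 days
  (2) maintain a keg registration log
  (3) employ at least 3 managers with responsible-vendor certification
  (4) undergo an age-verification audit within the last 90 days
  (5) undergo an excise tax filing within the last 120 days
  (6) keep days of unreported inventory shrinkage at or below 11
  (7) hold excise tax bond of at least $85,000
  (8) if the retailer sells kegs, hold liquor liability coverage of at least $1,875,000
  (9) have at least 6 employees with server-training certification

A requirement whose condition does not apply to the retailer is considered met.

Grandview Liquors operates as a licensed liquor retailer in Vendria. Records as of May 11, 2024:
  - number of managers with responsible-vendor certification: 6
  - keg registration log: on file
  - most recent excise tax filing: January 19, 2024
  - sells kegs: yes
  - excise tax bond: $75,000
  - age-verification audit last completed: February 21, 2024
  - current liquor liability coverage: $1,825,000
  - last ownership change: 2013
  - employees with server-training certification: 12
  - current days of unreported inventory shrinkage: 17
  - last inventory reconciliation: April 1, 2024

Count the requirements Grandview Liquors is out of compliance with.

1. inventory reconciliation 40 days ago vs limit 45 → met
2. keg registration log present → met
3. managers with responsible-vendor certification 6 ≥ 3 → met
4. age-verification audit 80 days ago vs limit 90 → met
5. excise tax filing 113 days ago vs limit 120 → met
6. days of unreported inventory shrinkage 17 > 11 → not met
7. excise tax bond $75,000 < $85,000 → not met
8. condition 'sells kegs' holds; liquor liability coverage $1,825,000 < $1,875,000 → not met
9. employees with server-training certification 12 ≥ 6 → met
Not met: 3 of 9

3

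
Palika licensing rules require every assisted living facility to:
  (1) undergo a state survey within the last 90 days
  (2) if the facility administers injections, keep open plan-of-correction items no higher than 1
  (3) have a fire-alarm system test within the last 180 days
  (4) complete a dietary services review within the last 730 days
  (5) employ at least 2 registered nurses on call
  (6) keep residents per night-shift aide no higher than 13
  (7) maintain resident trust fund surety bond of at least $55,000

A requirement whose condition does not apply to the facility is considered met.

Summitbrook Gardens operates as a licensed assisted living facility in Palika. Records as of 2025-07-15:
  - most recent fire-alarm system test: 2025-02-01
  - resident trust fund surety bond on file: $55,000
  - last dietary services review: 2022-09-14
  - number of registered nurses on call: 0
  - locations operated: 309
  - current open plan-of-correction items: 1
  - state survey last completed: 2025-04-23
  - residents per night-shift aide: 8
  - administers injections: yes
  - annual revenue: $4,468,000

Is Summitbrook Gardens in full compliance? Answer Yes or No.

No

1. state survey 83 days ago vs limit 90 → met
2. condition 'administers injections' holds; open plan-of-correction items 1 ≤ 1 → met
3. fire-alarm system test 164 days ago vs limit 180 → met
4. dietary services review 1035 days ago vs limit 730 → not met
5. registered nurses on call 0 < 2 → not met
6. residents per night-shift aide 8 ≤ 13 → met
7. resident trust fund surety bond $55,000 ≥ $55,000 → met
Not met: 4, 5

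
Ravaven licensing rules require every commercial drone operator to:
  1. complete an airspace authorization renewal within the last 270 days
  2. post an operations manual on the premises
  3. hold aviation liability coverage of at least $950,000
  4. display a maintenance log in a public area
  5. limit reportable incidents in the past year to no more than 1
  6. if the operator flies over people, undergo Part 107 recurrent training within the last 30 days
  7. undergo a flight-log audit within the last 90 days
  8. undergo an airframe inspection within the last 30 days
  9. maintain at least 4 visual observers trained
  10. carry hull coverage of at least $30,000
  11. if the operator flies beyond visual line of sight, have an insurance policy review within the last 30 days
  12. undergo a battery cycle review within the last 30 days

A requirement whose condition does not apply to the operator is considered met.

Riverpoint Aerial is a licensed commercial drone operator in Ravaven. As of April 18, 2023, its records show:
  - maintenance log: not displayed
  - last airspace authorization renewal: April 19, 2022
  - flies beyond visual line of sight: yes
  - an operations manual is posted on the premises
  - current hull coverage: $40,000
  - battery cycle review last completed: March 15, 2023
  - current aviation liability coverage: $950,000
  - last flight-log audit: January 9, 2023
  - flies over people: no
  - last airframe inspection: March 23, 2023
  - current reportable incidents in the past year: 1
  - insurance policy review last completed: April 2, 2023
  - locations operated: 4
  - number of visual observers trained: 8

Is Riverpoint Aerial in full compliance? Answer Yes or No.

No

1. airspace authorization renewal 364 days ago vs limit 270 → not met
2. operations manual present → met
3. aviation liability coverage $950,000 ≥ $950,000 → met
4. maintenance log absent → not met
5. reportable incidents in the past year 1 ≤ 1 → met
6. condition 'flies over people' does not hold → requirement n/a → met
7. flight-log audit 99 days ago vs limit 90 → not met
8. airframe inspection 26 days ago vs limit 30 → met
9. visual observers trained 8 ≥ 4 → met
10. hull coverage $40,000 ≥ $30,000 → met
11. condition 'flies beyond visual line of sight' holds; insurance policy review 16 days ago vs limit 30 → met
12. battery cycle review 34 days ago vs limit 30 → not met
Not met: 1, 4, 7, 12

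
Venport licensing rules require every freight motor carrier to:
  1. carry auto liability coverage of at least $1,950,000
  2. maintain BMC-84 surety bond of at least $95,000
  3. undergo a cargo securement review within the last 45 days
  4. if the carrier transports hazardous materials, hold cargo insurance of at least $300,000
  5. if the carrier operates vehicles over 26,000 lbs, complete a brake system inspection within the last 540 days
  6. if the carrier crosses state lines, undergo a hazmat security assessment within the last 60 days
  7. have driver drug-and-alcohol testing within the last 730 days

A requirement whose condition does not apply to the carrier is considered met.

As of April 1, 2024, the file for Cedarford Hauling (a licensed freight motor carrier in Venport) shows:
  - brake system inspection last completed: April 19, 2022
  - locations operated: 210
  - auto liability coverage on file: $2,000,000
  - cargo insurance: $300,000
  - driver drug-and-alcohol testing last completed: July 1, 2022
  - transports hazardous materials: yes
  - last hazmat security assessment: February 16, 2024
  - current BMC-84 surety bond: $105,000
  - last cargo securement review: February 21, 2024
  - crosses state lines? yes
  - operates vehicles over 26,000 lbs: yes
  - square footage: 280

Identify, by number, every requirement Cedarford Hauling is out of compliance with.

5

1. auto liability coverage $2,000,000 ≥ $1,950,000 → met
2. BMC-84 surety bond $105,000 ≥ $95,000 → met
3. cargo securement review 40 days ago vs limit 45 → met
4. condition 'transports hazardous materials' holds; cargo insurance $300,000 ≥ $300,000 → met
5. condition 'operates vehicles over 26,000 lbs' holds; brake system inspection 713 days ago vs limit 540 → not met
6. condition 'crosses state lines' holds; hazmat security assessment 45 days ago vs limit 60 → met
7. driver drug-and-alcohol testing 640 days ago vs limit 730 → met
Not met: 5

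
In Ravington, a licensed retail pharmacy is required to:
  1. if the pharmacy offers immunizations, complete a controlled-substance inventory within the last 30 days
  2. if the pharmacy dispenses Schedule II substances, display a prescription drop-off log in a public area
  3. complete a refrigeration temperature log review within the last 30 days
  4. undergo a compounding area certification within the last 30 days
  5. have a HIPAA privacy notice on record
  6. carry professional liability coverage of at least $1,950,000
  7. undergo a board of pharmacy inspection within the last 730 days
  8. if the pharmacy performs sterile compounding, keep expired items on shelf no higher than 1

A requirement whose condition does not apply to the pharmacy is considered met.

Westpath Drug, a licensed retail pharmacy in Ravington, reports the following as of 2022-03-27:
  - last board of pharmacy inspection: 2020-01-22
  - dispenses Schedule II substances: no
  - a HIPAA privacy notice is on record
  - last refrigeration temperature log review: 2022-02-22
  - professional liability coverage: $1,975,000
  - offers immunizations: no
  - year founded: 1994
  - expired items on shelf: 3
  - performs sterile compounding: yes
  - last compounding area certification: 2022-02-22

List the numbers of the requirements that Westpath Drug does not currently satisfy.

3, 4, 7, 8

1. condition 'offers immunizations' does not hold → requirement n/a → met
2. condition 'dispenses Schedule II substances' does not hold → requirement n/a → met
3. refrigeration temperature log review 33 days ago vs limit 30 → not met
4. compounding area certification 33 days ago vs limit 30 → not met
5. HIPAA privacy notice present → met
6. professional liability coverage $1,975,000 ≥ $1,950,000 → met
7. board of pharmacy inspection 795 days ago vs limit 730 → not met
8. condition 'performs sterile compounding' holds; expired items on shelf 3 > 1 → not met
Not met: 3, 4, 7, 8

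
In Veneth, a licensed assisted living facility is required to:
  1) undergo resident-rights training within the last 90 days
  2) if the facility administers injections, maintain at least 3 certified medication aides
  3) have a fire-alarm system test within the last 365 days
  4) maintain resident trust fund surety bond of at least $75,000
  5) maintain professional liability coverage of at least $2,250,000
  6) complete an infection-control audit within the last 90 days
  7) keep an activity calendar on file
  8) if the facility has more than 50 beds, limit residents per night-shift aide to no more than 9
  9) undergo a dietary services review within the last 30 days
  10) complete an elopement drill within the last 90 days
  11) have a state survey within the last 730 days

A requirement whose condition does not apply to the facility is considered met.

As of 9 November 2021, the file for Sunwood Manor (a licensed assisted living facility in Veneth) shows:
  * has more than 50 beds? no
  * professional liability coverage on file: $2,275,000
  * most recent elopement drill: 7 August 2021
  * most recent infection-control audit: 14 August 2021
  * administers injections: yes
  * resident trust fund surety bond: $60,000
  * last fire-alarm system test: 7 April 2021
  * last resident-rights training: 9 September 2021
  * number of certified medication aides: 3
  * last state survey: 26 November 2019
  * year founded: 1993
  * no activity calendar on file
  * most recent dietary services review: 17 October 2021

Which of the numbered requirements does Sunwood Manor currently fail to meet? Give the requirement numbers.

1. resident-rights training 61 days ago vs limit 90 → met
2. condition 'administers injections' holds; certified medication aides 3 ≥ 3 → met
3. fire-alarm system test 216 days ago vs limit 365 → met
4. resident trust fund surety bond $60,000 < $75,000 → not met
5. professional liability coverage $2,275,000 ≥ $2,250,000 → met
6. infection-control audit 87 days ago vs limit 90 → met
7. activity calendar absent → not met
8. condition 'has more than 50 beds' does not hold → requirement n/a → met
9. dietary services review 23 days ago vs limit 30 → met
10. elopement drill 94 days ago vs limit 90 → not met
11. state survey 714 days ago vs limit 730 → met
Not met: 4, 7, 10

4, 7, 10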